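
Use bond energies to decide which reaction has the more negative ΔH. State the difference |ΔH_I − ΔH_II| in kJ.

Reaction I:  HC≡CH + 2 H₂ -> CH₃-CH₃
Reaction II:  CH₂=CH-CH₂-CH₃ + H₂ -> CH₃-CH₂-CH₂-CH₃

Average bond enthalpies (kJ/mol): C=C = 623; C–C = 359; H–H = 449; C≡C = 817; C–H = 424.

Reaction I:
  Bonds broken (reactants):
    C≡C: 1 × 817 = 817
    C–H: 2 × 424 = 848
    H–H: 2 × 449 = 898
    Σ(broken) = 2563 kJ
  Bonds formed (products):
    C–C: 1 × 359 = 359
    C–H: 6 × 424 = 2544
    Σ(formed) = 2903 kJ
  ΔH_I = 2563 − 2903 = −340 kJ
Reaction II:
  Bonds broken (reactants):
    C–C: 2 × 359 = 718
    C–H: 8 × 424 = 3392
    C=C: 1 × 623 = 623
    H–H: 1 × 449 = 449
    Σ(broken) = 5182 kJ
  Bonds formed (products):
    C–C: 3 × 359 = 1077
    C–H: 10 × 424 = 4240
    Σ(formed) = 5317 kJ
  ΔH_II = 5182 − 5317 = −135 kJ
ΔH_I − ΔH_II = −205 kJ, so reaction I has the more negative ΔH; |ΔH_I − ΔH_II| = 205 kJ.

Reaction I, by 205 kJ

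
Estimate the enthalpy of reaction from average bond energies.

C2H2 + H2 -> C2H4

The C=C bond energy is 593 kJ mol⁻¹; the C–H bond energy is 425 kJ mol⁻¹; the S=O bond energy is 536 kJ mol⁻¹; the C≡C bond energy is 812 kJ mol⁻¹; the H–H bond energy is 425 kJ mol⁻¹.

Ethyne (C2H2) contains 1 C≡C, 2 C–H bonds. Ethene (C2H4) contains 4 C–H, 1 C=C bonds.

Bonds broken (reactants):
  C≡C: 1 × 812 = 812
  C–H: 2 × 425 = 850
  H–H: 1 × 425 = 425
  Σ(broken) = 2087 kJ
Bonds formed (products):
  C–H: 4 × 425 = 1700
  C=C: 1 × 593 = 593
  Σ(formed) = 2293 kJ
ΔH = Σ(broken) − Σ(formed) = 2087 − 2293 = −206 kJ

ΔH ≈ −206 kJ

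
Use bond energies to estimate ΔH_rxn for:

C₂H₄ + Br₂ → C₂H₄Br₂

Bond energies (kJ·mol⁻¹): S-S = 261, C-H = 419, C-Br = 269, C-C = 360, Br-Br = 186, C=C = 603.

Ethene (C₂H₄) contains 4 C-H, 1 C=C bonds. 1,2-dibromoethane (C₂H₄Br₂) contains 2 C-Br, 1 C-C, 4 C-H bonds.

Bonds broken (reactants):
  Br-Br: 1 × 186 = 186
  C-H: 4 × 419 = 1676
  C=C: 1 × 603 = 603
  Σ(broken) = 2465 kJ
Bonds formed (products):
  C-Br: 2 × 269 = 538
  C-C: 1 × 360 = 360
  C-H: 4 × 419 = 1676
  Σ(formed) = 2574 kJ
ΔH = Σ(broken) − Σ(formed) = 2465 − 2574 = −109 kJ

ΔH ≈ −109 kJ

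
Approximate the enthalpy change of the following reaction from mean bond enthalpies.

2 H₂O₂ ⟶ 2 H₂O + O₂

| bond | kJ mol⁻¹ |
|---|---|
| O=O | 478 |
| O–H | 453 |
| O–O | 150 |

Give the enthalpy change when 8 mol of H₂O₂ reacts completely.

ΔH = −712 kJ

Bonds broken (reactants):
  O–H: 4 × 453 = 1812
  O–O: 2 × 150 = 300
  Σ(broken) = 2112 kJ
Bonds formed (products):
  O–H: 4 × 453 = 1812
  O=O: 1 × 478 = 478
  Σ(formed) = 2290 kJ
ΔH = Σ(broken) − Σ(formed) = 2112 − 2290 = −178 kJ
For 4× the reaction as written: 4 × (−178) = −712 kJ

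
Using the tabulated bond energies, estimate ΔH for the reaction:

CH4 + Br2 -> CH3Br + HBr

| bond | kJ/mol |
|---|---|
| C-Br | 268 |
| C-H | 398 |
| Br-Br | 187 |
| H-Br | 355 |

Bonds broken (reactants):
  Br-Br: 1 × 187 = 187
  C-H: 4 × 398 = 1592
  Σ(broken) = 1779 kJ
Bonds formed (products):
  C-Br: 1 × 268 = 268
  C-H: 3 × 398 = 1194
  H-Br: 1 × 355 = 355
  Σ(formed) = 1817 kJ
ΔH = Σ(broken) − Σ(formed) = 1779 − 1817 = −38 kJ

ΔH ≈ −38 kJ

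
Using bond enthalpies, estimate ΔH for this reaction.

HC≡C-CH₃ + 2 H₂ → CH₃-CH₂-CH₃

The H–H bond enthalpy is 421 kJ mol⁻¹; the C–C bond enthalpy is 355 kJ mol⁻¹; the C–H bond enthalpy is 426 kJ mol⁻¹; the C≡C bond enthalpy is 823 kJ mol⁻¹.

Bonds broken (reactants):
  C≡C: 1 × 823 = 823
  C–C: 1 × 355 = 355
  C–H: 4 × 426 = 1704
  H–H: 2 × 421 = 842
  Σ(broken) = 3724 kJ
Bonds formed (products):
  C–C: 2 × 355 = 710
  C–H: 8 × 426 = 3408
  Σ(formed) = 4118 kJ
ΔH = Σ(broken) − Σ(formed) = 3724 − 4118 = −394 kJ

ΔH ≈ −394 kJ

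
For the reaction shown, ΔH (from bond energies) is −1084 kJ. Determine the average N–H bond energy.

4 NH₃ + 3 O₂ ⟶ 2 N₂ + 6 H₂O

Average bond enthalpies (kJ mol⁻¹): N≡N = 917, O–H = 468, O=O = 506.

D(N–H) ≈ 404 kJ/mol

Let D be the N–H bond energy.
Σ(broken) = 12×D + 3×506 = 1518 + 12D
Σ(formed) = 2×917 + 12×468 = 7450
ΔH = Σ(broken) − Σ(formed) = (1518 + 12D) − (7450) = −5932 + 12D
Setting this equal to −1084 kJ gives 12D = 4848, so D = 404 kJ/mol.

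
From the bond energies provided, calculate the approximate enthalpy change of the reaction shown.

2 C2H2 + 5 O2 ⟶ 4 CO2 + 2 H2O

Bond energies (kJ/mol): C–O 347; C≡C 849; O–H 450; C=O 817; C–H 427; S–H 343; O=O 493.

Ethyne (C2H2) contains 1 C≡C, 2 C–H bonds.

Bonds broken (reactants):
  C≡C: 2 × 849 = 1698
  C–H: 4 × 427 = 1708
  O=O: 5 × 493 = 2465
  Σ(broken) = 5871 kJ
Bonds formed (products):
  C=O: 8 × 817 = 6536
  O–H: 4 × 450 = 1800
  Σ(formed) = 8336 kJ
ΔH = Σ(broken) − Σ(formed) = 5871 − 8336 = −2465 kJ

ΔH ≈ −2465 kJ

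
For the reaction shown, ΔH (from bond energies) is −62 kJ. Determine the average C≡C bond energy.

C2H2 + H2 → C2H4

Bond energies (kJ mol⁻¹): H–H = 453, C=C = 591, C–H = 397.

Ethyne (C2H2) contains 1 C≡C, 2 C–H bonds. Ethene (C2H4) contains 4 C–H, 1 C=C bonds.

D(C≡C) ≈ 870 kJ/mol

Let D be the C≡C bond energy.
Σ(broken) = 1×D + 2×397 + 1×453 = 1247 + D
Σ(formed) = 4×397 + 1×591 = 2179
ΔH = Σ(broken) − Σ(formed) = (1247 + D) − (2179) = −932 + D
Setting this equal to −62 kJ gives D = 870 kJ/mol.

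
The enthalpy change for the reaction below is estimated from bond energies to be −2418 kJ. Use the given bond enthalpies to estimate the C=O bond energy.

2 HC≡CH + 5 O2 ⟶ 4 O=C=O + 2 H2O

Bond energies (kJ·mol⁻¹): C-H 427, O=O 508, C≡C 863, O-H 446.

Let D be the C=O bond energy.
Σ(broken) = 2×863 + 4×427 + 5×508 = 5974
Σ(formed) = 8×D + 4×446 = 1784 + 8D
ΔH = Σ(broken) − Σ(formed) = (5974) − (1784 + 8D) = +4190 − 8D
Setting this equal to −2418 kJ gives 8D = 6608, so D = 826 kJ/mol.

D(C=O) ≈ 826 kJ/mol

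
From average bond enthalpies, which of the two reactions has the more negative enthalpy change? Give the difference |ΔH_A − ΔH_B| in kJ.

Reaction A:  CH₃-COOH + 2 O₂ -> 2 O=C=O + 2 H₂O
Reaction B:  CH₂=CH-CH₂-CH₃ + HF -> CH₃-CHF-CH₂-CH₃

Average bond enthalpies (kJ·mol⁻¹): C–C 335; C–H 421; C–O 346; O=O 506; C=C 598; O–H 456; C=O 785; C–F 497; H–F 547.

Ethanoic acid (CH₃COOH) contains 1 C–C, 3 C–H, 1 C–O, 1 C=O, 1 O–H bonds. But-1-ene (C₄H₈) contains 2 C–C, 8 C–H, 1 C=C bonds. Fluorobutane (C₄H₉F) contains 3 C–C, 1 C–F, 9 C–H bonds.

Reaction A, by 659 kJ

Reaction A:
  Bonds broken (reactants):
    C–C: 1 × 335 = 335
    C–H: 3 × 421 = 1263
    C–O: 1 × 346 = 346
    C=O: 1 × 785 = 785
    O–H: 1 × 456 = 456
    O=O: 2 × 506 = 1012
    Σ(broken) = 4197 kJ
  Bonds formed (products):
    C=O: 4 × 785 = 3140
    O–H: 4 × 456 = 1824
    Σ(formed) = 4964 kJ
  ΔH_A = 4197 − 4964 = −767 kJ
Reaction B:
  Bonds broken (reactants):
    C–C: 2 × 335 = 670
    C–H: 8 × 421 = 3368
    C=C: 1 × 598 = 598
    H–F: 1 × 547 = 547
    Σ(broken) = 5183 kJ
  Bonds formed (products):
    C–C: 3 × 335 = 1005
    C–F: 1 × 497 = 497
    C–H: 9 × 421 = 3789
    Σ(formed) = 5291 kJ
  ΔH_B = 5183 − 5291 = −108 kJ
ΔH_A − ΔH_B = −659 kJ, so reaction A has the more negative ΔH; |ΔH_A − ΔH_B| = 659 kJ.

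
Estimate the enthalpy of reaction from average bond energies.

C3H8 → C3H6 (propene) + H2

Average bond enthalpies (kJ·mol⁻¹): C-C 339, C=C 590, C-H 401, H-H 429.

Bonds broken (reactants):
  C-C: 2 × 339 = 678
  C-H: 8 × 401 = 3208
  Σ(broken) = 3886 kJ
Bonds formed (products):
  C-C: 1 × 339 = 339
  C-H: 6 × 401 = 2406
  C=C: 1 × 590 = 590
  H-H: 1 × 429 = 429
  Σ(formed) = 3764 kJ
ΔH = Σ(broken) − Σ(formed) = 3886 − 3764 = +122 kJ

ΔH ≈ +122 kJ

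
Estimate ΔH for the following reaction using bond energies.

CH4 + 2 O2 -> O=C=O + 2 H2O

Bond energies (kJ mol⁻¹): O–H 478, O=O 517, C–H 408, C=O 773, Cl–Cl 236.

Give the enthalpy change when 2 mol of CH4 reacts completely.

ΔH = −1584 kJ

Bonds broken (reactants):
  C–H: 4 × 408 = 1632
  O=O: 2 × 517 = 1034
  Σ(broken) = 2666 kJ
Bonds formed (products):
  C=O: 2 × 773 = 1546
  O–H: 4 × 478 = 1912
  Σ(formed) = 3458 kJ
ΔH = Σ(broken) − Σ(formed) = 2666 − 3458 = −792 kJ
For 2× the reaction as written: 2 × (−792) = −1584 kJ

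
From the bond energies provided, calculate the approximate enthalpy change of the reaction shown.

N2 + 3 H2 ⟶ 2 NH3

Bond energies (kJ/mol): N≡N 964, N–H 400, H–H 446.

Bonds broken (reactants):
  H–H: 3 × 446 = 1338
  N≡N: 1 × 964 = 964
  Σ(broken) = 2302 kJ
Bonds formed (products):
  N–H: 6 × 400 = 2400
  Σ(formed) = 2400 kJ
ΔH = Σ(broken) − Σ(formed) = 2302 − 2400 = −98 kJ

ΔH ≈ −98 kJ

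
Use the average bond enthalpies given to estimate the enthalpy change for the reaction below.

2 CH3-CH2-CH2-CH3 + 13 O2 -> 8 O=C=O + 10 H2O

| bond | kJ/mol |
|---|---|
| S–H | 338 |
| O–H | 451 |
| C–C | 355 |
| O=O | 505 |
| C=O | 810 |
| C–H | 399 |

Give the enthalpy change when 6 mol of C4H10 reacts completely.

ΔH = −15915 kJ

Bonds broken (reactants):
  C–C: 6 × 355 = 2130
  C–H: 20 × 399 = 7980
  O=O: 13 × 505 = 6565
  Σ(broken) = 16675 kJ
Bonds formed (products):
  C=O: 16 × 810 = 12960
  O–H: 20 × 451 = 9020
  Σ(formed) = 21980 kJ
ΔH = Σ(broken) − Σ(formed) = 16675 − 21980 = −5305 kJ
For 3× the reaction as written: 3 × (−5305) = −15915 kJ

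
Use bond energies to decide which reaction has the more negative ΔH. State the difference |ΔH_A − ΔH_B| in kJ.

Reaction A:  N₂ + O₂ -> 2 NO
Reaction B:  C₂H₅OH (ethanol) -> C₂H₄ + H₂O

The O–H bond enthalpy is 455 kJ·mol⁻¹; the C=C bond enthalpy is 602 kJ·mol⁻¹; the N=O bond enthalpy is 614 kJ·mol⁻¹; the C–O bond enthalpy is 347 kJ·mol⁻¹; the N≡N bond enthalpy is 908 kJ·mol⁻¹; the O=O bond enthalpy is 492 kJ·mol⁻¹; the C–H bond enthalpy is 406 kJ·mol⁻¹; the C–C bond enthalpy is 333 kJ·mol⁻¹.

Reaction B, by 143 kJ

Reaction A:
  Bonds broken (reactants):
    N≡N: 1 × 908 = 908
    O=O: 1 × 492 = 492
    Σ(broken) = 1400 kJ
  Bonds formed (products):
    N=O: 2 × 614 = 1228
    Σ(formed) = 1228 kJ
  ΔH_A = 1400 − 1228 = +172 kJ
Reaction B:
  Bonds broken (reactants):
    C–C: 1 × 333 = 333
    C–H: 5 × 406 = 2030
    C–O: 1 × 347 = 347
    O–H: 1 × 455 = 455
    Σ(broken) = 3165 kJ
  Bonds formed (products):
    C–H: 4 × 406 = 1624
    C=C: 1 × 602 = 602
    O–H: 2 × 455 = 910
    Σ(formed) = 3136 kJ
  ΔH_B = 3165 − 3136 = +29 kJ
ΔH_A − ΔH_B = +143 kJ, so reaction B has the more negative ΔH; |ΔH_A − ΔH_B| = 143 kJ.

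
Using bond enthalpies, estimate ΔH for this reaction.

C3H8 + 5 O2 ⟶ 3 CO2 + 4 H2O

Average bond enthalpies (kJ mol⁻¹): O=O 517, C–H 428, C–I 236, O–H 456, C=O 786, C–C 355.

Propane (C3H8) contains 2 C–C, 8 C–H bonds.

Bonds broken (reactants):
  C–C: 2 × 355 = 710
  C–H: 8 × 428 = 3424
  O=O: 5 × 517 = 2585
  Σ(broken) = 6719 kJ
Bonds formed (products):
  C=O: 6 × 786 = 4716
  O–H: 8 × 456 = 3648
  Σ(formed) = 8364 kJ
ΔH = Σ(broken) − Σ(formed) = 6719 − 8364 = −1645 kJ

ΔH ≈ −1645 kJ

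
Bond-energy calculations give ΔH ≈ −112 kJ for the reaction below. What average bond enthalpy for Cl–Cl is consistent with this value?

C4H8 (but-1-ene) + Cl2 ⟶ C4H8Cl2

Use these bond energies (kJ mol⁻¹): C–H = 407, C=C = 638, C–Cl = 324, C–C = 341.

Let D be the Cl–Cl bond energy.
Σ(broken) = 2×341 + 8×407 + 1×638 + 1×D = 4576 + D
Σ(formed) = 3×341 + 2×324 + 8×407 = 4927
ΔH = Σ(broken) − Σ(formed) = (4576 + D) − (4927) = −351 + D
Setting this equal to −112 kJ gives D = 239 kJ/mol.

D(Cl–Cl) ≈ 239 kJ/mol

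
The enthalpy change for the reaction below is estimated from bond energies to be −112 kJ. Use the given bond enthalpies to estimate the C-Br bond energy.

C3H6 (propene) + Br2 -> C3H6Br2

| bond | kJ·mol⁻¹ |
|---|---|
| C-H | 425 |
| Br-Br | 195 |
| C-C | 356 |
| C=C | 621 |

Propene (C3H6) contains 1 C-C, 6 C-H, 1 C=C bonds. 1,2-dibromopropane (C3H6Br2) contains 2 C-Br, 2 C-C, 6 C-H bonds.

D(C-Br) ≈ 286 kJ/mol

Let D be the C-Br bond energy.
Σ(broken) = 1×195 + 1×356 + 6×425 + 1×621 = 3722
Σ(formed) = 2×D + 2×356 + 6×425 = 3262 + 2D
ΔH = Σ(broken) − Σ(formed) = (3722) − (3262 + 2D) = +460 − 2D
Setting this equal to −112 kJ gives 2D = 572, so D = 286 kJ/mol.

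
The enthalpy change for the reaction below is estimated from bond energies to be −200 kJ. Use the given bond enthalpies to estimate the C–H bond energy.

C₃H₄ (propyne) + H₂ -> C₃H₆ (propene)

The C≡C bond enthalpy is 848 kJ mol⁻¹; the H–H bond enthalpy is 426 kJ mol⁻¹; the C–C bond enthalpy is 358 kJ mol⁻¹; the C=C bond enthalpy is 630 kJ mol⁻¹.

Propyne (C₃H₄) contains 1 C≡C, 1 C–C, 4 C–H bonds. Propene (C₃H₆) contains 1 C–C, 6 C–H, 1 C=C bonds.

D(C–H) ≈ 422 kJ/mol

Let D be the C–H bond energy.
Σ(broken) = 1×848 + 1×358 + 4×D + 1×426 = 1632 + 4D
Σ(formed) = 1×358 + 6×D + 1×630 = 988 + 6D
ΔH = Σ(broken) − Σ(formed) = (1632 + 4D) − (988 + 6D) = +644 − 2D
Setting this equal to −200 kJ gives 2D = 844, so D = 422 kJ/mol.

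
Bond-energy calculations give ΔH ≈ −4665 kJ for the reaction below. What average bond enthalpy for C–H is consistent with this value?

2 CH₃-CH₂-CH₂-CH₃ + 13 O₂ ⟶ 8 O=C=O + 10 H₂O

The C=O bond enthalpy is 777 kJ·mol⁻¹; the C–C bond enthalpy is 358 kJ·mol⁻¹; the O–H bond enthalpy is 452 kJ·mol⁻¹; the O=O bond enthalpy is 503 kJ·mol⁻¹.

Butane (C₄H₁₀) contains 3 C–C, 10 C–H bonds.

Let D be the C–H bond energy.
Σ(broken) = 6×358 + 20×D + 13×503 = 8687 + 20D
Σ(formed) = 16×777 + 20×452 = 21472
ΔH = Σ(broken) − Σ(formed) = (8687 + 20D) − (21472) = −12785 + 20D
Setting this equal to −4665 kJ gives 20D = 8120, so D = 406 kJ/mol.

D(C–H) ≈ 406 kJ/mol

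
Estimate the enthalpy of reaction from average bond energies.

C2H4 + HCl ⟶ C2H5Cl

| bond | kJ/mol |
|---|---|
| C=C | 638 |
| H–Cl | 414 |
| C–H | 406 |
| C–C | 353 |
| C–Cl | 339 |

Bonds broken (reactants):
  C–H: 4 × 406 = 1624
  C=C: 1 × 638 = 638
  H–Cl: 1 × 414 = 414
  Σ(broken) = 2676 kJ
Bonds formed (products):
  C–C: 1 × 353 = 353
  C–Cl: 1 × 339 = 339
  C–H: 5 × 406 = 2030
  Σ(formed) = 2722 kJ
ΔH = Σ(broken) − Σ(formed) = 2676 − 2722 = −46 kJ

ΔH ≈ −46 kJ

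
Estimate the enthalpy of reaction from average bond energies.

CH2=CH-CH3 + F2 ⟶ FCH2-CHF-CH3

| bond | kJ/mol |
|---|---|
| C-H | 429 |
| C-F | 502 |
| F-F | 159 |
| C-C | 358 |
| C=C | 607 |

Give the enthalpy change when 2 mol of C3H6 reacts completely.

Bonds broken (reactants):
  C-C: 1 × 358 = 358
  C-H: 6 × 429 = 2574
  C=C: 1 × 607 = 607
  F-F: 1 × 159 = 159
  Σ(broken) = 3698 kJ
Bonds formed (products):
  C-C: 2 × 358 = 716
  C-F: 2 × 502 = 1004
  C-H: 6 × 429 = 2574
  Σ(formed) = 4294 kJ
ΔH = Σ(broken) − Σ(formed) = 3698 − 4294 = −596 kJ
For 2× the reaction as written: 2 × (−596) = −1192 kJ

ΔH = −1192 kJ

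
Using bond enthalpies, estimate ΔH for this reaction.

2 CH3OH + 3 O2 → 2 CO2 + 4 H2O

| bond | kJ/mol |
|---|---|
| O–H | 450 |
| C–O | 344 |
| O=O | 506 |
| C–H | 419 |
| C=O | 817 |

Bonds broken (reactants):
  C–H: 6 × 419 = 2514
  C–O: 2 × 344 = 688
  O–H: 2 × 450 = 900
  O=O: 3 × 506 = 1518
  Σ(broken) = 5620 kJ
Bonds formed (products):
  C=O: 4 × 817 = 3268
  O–H: 8 × 450 = 3600
  Σ(formed) = 6868 kJ
ΔH = Σ(broken) − Σ(formed) = 5620 − 6868 = −1248 kJ

ΔH ≈ −1248 kJ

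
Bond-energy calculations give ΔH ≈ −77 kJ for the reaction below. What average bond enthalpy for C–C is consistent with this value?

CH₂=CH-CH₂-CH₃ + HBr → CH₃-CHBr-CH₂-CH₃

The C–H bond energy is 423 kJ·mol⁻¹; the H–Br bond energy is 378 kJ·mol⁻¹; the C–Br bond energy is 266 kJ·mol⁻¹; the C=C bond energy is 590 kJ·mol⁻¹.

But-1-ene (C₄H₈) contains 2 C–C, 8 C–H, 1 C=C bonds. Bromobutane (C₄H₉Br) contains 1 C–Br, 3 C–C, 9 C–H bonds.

D(C–C) ≈ 356 kJ/mol

Let D be the C–C bond energy.
Σ(broken) = 2×D + 8×423 + 1×590 + 1×378 = 4352 + 2D
Σ(formed) = 1×266 + 3×D + 9×423 = 4073 + 3D
ΔH = Σ(broken) − Σ(formed) = (4352 + 2D) − (4073 + 3D) = +279 − D
Setting this equal to −77 kJ gives D = 356 kJ/mol.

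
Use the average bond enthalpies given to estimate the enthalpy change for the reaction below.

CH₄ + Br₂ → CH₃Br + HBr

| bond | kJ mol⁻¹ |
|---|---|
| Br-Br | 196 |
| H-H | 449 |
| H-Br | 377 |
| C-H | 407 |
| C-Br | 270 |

Bonds broken (reactants):
  Br-Br: 1 × 196 = 196
  C-H: 4 × 407 = 1628
  Σ(broken) = 1824 kJ
Bonds formed (products):
  C-Br: 1 × 270 = 270
  C-H: 3 × 407 = 1221
  H-Br: 1 × 377 = 377
  Σ(formed) = 1868 kJ
ΔH = Σ(broken) − Σ(formed) = 1824 − 1868 = −44 kJ

ΔH ≈ −44 kJ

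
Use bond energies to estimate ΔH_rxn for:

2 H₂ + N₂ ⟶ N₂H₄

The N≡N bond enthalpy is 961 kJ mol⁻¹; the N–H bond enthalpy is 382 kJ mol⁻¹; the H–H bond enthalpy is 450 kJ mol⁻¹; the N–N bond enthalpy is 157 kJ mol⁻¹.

ΔH ≈ +176 kJ

Bonds broken (reactants):
  H–H: 2 × 450 = 900
  N≡N: 1 × 961 = 961
  Σ(broken) = 1861 kJ
Bonds formed (products):
  N–H: 4 × 382 = 1528
  N–N: 1 × 157 = 157
  Σ(formed) = 1685 kJ
ΔH = Σ(broken) − Σ(formed) = 1861 − 1685 = +176 kJ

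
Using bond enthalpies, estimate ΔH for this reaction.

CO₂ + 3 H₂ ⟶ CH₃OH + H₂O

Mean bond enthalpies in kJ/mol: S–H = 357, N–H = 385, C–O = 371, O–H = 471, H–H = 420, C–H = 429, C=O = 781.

ΔH ≈ −249 kJ

Bonds broken (reactants):
  C=O: 2 × 781 = 1562
  H–H: 3 × 420 = 1260
  Σ(broken) = 2822 kJ
Bonds formed (products):
  C–H: 3 × 429 = 1287
  C–O: 1 × 371 = 371
  O–H: 3 × 471 = 1413
  Σ(formed) = 3071 kJ
ΔH = Σ(broken) − Σ(formed) = 2822 − 3071 = −249 kJ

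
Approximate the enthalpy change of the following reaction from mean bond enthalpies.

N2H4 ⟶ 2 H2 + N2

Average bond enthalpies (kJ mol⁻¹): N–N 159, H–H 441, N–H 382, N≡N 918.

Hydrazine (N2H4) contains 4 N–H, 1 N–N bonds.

Bonds broken (reactants):
  N–H: 4 × 382 = 1528
  N–N: 1 × 159 = 159
  Σ(broken) = 1687 kJ
Bonds formed (products):
  H–H: 2 × 441 = 882
  N≡N: 1 × 918 = 918
  Σ(formed) = 1800 kJ
ΔH = Σ(broken) − Σ(formed) = 1687 − 1800 = −113 kJ

ΔH ≈ −113 kJ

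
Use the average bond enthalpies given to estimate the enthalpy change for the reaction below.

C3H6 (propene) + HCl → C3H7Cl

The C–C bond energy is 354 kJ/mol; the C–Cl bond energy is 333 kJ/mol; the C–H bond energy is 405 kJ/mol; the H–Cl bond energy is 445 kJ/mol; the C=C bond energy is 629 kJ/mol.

Bonds broken (reactants):
  C–C: 1 × 354 = 354
  C–H: 6 × 405 = 2430
  C=C: 1 × 629 = 629
  H–Cl: 1 × 445 = 445
  Σ(broken) = 3858 kJ
Bonds formed (products):
  C–C: 2 × 354 = 708
  C–Cl: 1 × 333 = 333
  C–H: 7 × 405 = 2835
  Σ(formed) = 3876 kJ
ΔH = Σ(broken) − Σ(formed) = 3858 − 3876 = −18 kJ

ΔH ≈ −18 kJ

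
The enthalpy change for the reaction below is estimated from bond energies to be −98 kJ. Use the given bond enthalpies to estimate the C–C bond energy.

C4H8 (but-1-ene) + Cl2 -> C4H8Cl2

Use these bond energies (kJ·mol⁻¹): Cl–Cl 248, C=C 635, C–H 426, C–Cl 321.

Let D be the C–C bond energy.
Σ(broken) = 2×D + 8×426 + 1×635 + 1×248 = 4291 + 2D
Σ(formed) = 3×D + 2×321 + 8×426 = 4050 + 3D
ΔH = Σ(broken) − Σ(formed) = (4291 + 2D) − (4050 + 3D) = +241 − D
Setting this equal to −98 kJ gives D = 339 kJ/mol.

D(C–C) ≈ 339 kJ/mol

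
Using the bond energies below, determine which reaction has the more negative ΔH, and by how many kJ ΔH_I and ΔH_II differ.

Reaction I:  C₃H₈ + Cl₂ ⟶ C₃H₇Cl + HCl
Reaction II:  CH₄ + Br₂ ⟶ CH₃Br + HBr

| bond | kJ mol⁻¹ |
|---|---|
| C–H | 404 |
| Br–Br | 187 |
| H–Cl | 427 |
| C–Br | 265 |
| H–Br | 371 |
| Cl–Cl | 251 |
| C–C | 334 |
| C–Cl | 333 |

Reaction I:
  Bonds broken (reactants):
    C–C: 2 × 334 = 668
    C–H: 8 × 404 = 3232
    Cl–Cl: 1 × 251 = 251
    Σ(broken) = 4151 kJ
  Bonds formed (products):
    C–C: 2 × 334 = 668
    C–Cl: 1 × 333 = 333
    C–H: 7 × 404 = 2828
    H–Cl: 1 × 427 = 427
    Σ(formed) = 4256 kJ
  ΔH_I = 4151 − 4256 = −105 kJ
Reaction II:
  Bonds broken (reactants):
    Br–Br: 1 × 187 = 187
    C–H: 4 × 404 = 1616
    Σ(broken) = 1803 kJ
  Bonds formed (products):
    C–Br: 1 × 265 = 265
    C–H: 3 × 404 = 1212
    H–Br: 1 × 371 = 371
    Σ(formed) = 1848 kJ
  ΔH_II = 1803 − 1848 = −45 kJ
ΔH_I − ΔH_II = −60 kJ, so reaction I has the more negative ΔH; |ΔH_I − ΔH_II| = 60 kJ.

Reaction I, by 60 kJ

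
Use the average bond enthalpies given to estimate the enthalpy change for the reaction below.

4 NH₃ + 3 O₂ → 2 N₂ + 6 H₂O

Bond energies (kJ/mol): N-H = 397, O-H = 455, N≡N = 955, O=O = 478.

Bonds broken (reactants):
  N-H: 12 × 397 = 4764
  O=O: 3 × 478 = 1434
  Σ(broken) = 6198 kJ
Bonds formed (products):
  N≡N: 2 × 955 = 1910
  O-H: 12 × 455 = 5460
  Σ(formed) = 7370 kJ
ΔH = Σ(broken) − Σ(formed) = 6198 − 7370 = −1172 kJ

ΔH ≈ −1172 kJ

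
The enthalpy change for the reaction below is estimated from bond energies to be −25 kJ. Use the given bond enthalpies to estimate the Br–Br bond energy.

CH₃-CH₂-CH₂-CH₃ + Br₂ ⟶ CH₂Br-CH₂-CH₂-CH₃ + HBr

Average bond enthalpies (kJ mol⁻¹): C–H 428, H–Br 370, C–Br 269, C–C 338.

Let D be the Br–Br bond energy.
Σ(broken) = 1×D + 3×338 + 10×428 = 5294 + D
Σ(formed) = 1×269 + 3×338 + 9×428 + 1×370 = 5505
ΔH = Σ(broken) − Σ(formed) = (5294 + D) − (5505) = −211 + D
Setting this equal to −25 kJ gives D = 186 kJ/mol.

D(Br–Br) ≈ 186 kJ/mol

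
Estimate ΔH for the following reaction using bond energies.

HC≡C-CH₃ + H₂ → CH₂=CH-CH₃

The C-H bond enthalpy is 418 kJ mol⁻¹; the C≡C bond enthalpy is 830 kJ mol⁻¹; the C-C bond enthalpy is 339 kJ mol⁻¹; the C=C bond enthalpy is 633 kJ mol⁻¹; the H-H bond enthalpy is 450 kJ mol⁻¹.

Bonds broken (reactants):
  C≡C: 1 × 830 = 830
  C-C: 1 × 339 = 339
  C-H: 4 × 418 = 1672
  H-H: 1 × 450 = 450
  Σ(broken) = 3291 kJ
Bonds formed (products):
  C-C: 1 × 339 = 339
  C-H: 6 × 418 = 2508
  C=C: 1 × 633 = 633
  Σ(formed) = 3480 kJ
ΔH = Σ(broken) − Σ(formed) = 3291 − 3480 = −189 kJ

ΔH ≈ −189 kJ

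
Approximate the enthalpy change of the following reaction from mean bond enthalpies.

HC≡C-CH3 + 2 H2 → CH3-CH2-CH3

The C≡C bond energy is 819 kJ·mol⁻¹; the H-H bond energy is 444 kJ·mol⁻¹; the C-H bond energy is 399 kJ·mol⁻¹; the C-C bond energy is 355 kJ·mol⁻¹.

ΔH ≈ −244 kJ

Bonds broken (reactants):
  C≡C: 1 × 819 = 819
  C-C: 1 × 355 = 355
  C-H: 4 × 399 = 1596
  H-H: 2 × 444 = 888
  Σ(broken) = 3658 kJ
Bonds formed (products):
  C-C: 2 × 355 = 710
  C-H: 8 × 399 = 3192
  Σ(formed) = 3902 kJ
ΔH = Σ(broken) − Σ(formed) = 3658 − 3902 = −244 kJ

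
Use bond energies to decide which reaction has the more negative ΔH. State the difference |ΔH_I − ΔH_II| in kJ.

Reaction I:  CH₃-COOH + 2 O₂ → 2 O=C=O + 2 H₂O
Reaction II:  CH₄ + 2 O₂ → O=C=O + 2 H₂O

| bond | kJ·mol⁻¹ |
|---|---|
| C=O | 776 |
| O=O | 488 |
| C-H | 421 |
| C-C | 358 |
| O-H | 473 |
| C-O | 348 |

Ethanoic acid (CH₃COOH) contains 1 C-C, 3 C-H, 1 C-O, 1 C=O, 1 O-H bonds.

Reaction I:
  Bonds broken (reactants):
    C-C: 1 × 358 = 358
    C-H: 3 × 421 = 1263
    C-O: 1 × 348 = 348
    C=O: 1 × 776 = 776
    O-H: 1 × 473 = 473
    O=O: 2 × 488 = 976
    Σ(broken) = 4194 kJ
  Bonds formed (products):
    C=O: 4 × 776 = 3104
    O-H: 4 × 473 = 1892
    Σ(formed) = 4996 kJ
  ΔH_I = 4194 − 4996 = −802 kJ
Reaction II:
  Bonds broken (reactants):
    C-H: 4 × 421 = 1684
    O=O: 2 × 488 = 976
    Σ(broken) = 2660 kJ
  Bonds formed (products):
    C=O: 2 × 776 = 1552
    O-H: 4 × 473 = 1892
    Σ(formed) = 3444 kJ
  ΔH_II = 2660 − 3444 = −784 kJ
ΔH_I − ΔH_II = −18 kJ, so reaction I has the more negative ΔH; |ΔH_I − ΔH_II| = 18 kJ.

Reaction I, by 18 kJ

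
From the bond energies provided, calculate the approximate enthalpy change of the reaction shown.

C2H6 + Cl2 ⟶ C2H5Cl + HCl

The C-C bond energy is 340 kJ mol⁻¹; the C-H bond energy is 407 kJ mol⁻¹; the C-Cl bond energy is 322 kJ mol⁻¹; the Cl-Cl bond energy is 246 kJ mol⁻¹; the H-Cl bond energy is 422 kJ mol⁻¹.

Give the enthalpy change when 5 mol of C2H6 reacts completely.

Bonds broken (reactants):
  C-C: 1 × 340 = 340
  C-H: 6 × 407 = 2442
  Cl-Cl: 1 × 246 = 246
  Σ(broken) = 3028 kJ
Bonds formed (products):
  C-C: 1 × 340 = 340
  C-Cl: 1 × 322 = 322
  C-H: 5 × 407 = 2035
  H-Cl: 1 × 422 = 422
  Σ(formed) = 3119 kJ
ΔH = Σ(broken) − Σ(formed) = 3028 − 3119 = −91 kJ
For 5× the reaction as written: 5 × (−91) = −455 kJ

ΔH = −455 kJ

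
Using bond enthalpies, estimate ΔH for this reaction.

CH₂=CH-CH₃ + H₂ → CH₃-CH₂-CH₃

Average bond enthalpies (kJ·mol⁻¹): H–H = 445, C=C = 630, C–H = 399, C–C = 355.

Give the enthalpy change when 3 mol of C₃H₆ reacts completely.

ΔH = −234 kJ

Bonds broken (reactants):
  C–C: 1 × 355 = 355
  C–H: 6 × 399 = 2394
  C=C: 1 × 630 = 630
  H–H: 1 × 445 = 445
  Σ(broken) = 3824 kJ
Bonds formed (products):
  C–C: 2 × 355 = 710
  C–H: 8 × 399 = 3192
  Σ(formed) = 3902 kJ
ΔH = Σ(broken) − Σ(formed) = 3824 − 3902 = −78 kJ
For 3× the reaction as written: 3 × (−78) = −234 kJ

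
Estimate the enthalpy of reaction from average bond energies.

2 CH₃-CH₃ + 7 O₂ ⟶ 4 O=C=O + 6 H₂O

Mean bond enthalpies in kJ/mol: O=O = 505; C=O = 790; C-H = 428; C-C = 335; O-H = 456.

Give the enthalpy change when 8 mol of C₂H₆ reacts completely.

Bonds broken (reactants):
  C-C: 2 × 335 = 670
  C-H: 12 × 428 = 5136
  O=O: 7 × 505 = 3535
  Σ(broken) = 9341 kJ
Bonds formed (products):
  C=O: 8 × 790 = 6320
  O-H: 12 × 456 = 5472
  Σ(formed) = 11792 kJ
ΔH = Σ(broken) − Σ(formed) = 9341 − 11792 = −2451 kJ
For 4× the reaction as written: 4 × (−2451) = −9804 kJ

ΔH = −9804 kJ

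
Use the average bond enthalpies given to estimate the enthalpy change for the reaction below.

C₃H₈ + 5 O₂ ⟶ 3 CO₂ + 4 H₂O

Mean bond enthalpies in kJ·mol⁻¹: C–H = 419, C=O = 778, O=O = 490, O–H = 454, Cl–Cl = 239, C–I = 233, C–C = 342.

Bonds broken (reactants):
  C–C: 2 × 342 = 684
  C–H: 8 × 419 = 3352
  O=O: 5 × 490 = 2450
  Σ(broken) = 6486 kJ
Bonds formed (products):
  C=O: 6 × 778 = 4668
  O–H: 8 × 454 = 3632
  Σ(formed) = 8300 kJ
ΔH = Σ(broken) − Σ(formed) = 6486 − 8300 = −1814 kJ

ΔH ≈ −1814 kJ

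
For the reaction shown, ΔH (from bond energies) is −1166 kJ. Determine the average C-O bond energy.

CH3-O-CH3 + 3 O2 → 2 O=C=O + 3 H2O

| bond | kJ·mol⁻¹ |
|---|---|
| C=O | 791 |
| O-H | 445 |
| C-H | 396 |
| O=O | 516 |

D(C-O) ≈ 372 kJ/mol

Let D be the C-O bond energy.
Σ(broken) = 6×396 + 2×D + 3×516 = 3924 + 2D
Σ(formed) = 4×791 + 6×445 = 5834
ΔH = Σ(broken) − Σ(formed) = (3924 + 2D) − (5834) = −1910 + 2D
Setting this equal to −1166 kJ gives 2D = 744, so D = 372 kJ/mol.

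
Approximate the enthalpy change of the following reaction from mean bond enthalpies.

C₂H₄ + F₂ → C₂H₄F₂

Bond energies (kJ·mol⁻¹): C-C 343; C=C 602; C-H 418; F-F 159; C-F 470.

Bonds broken (reactants):
  C-H: 4 × 418 = 1672
  C=C: 1 × 602 = 602
  F-F: 1 × 159 = 159
  Σ(broken) = 2433 kJ
Bonds formed (products):
  C-C: 1 × 343 = 343
  C-F: 2 × 470 = 940
  C-H: 4 × 418 = 1672
  Σ(formed) = 2955 kJ
ΔH = Σ(broken) − Σ(formed) = 2433 − 2955 = −522 kJ

ΔH ≈ −522 kJ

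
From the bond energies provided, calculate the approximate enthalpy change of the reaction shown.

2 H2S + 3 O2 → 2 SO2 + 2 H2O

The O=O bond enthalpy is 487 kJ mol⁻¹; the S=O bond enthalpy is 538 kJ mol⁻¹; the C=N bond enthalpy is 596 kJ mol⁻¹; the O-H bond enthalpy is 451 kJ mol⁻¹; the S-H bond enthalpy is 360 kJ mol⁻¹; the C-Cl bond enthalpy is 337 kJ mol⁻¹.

ΔH ≈ −1055 kJ

Bonds broken (reactants):
  O=O: 3 × 487 = 1461
  S-H: 4 × 360 = 1440
  Σ(broken) = 2901 kJ
Bonds formed (products):
  O-H: 4 × 451 = 1804
  S=O: 4 × 538 = 2152
  Σ(formed) = 3956 kJ
ΔH = Σ(broken) − Σ(formed) = 2901 − 3956 = −1055 kJ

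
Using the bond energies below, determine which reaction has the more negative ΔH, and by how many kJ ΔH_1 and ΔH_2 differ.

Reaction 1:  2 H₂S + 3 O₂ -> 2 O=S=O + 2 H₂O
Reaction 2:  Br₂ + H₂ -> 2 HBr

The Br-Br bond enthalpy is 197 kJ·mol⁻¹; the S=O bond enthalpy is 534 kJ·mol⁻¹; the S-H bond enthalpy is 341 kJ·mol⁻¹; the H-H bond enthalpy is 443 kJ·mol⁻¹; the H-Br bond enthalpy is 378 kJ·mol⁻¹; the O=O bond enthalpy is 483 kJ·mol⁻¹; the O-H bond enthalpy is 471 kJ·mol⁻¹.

Reaction 1:
  Bonds broken (reactants):
    O=O: 3 × 483 = 1449
    S-H: 4 × 341 = 1364
    Σ(broken) = 2813 kJ
  Bonds formed (products):
    O-H: 4 × 471 = 1884
    S=O: 4 × 534 = 2136
    Σ(formed) = 4020 kJ
  ΔH_1 = 2813 − 4020 = −1207 kJ
Reaction 2:
  Bonds broken (reactants):
    Br-Br: 1 × 197 = 197
    H-H: 1 × 443 = 443
    Σ(broken) = 640 kJ
  Bonds formed (products):
    H-Br: 2 × 378 = 756
    Σ(formed) = 756 kJ
  ΔH_2 = 640 − 756 = −116 kJ
ΔH_1 − ΔH_2 = −1091 kJ, so reaction 1 has the more negative ΔH; |ΔH_1 − ΔH_2| = 1091 kJ.

Reaction 1, by 1091 kJ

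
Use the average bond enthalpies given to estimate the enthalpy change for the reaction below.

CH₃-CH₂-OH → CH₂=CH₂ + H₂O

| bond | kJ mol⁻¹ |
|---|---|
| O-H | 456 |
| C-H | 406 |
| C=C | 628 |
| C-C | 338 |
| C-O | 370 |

ΔH ≈ +30 kJ

Bonds broken (reactants):
  C-C: 1 × 338 = 338
  C-H: 5 × 406 = 2030
  C-O: 1 × 370 = 370
  O-H: 1 × 456 = 456
  Σ(broken) = 3194 kJ
Bonds formed (products):
  C-H: 4 × 406 = 1624
  C=C: 1 × 628 = 628
  O-H: 2 × 456 = 912
  Σ(formed) = 3164 kJ
ΔH = Σ(broken) − Σ(formed) = 3194 − 3164 = +30 kJ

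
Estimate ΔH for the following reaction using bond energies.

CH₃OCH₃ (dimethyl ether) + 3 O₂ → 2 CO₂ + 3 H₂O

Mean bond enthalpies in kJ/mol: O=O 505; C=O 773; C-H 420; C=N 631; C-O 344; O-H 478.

Bonds broken (reactants):
  C-H: 6 × 420 = 2520
  C-O: 2 × 344 = 688
  O=O: 3 × 505 = 1515
  Σ(broken) = 4723 kJ
Bonds formed (products):
  C=O: 4 × 773 = 3092
  O-H: 6 × 478 = 2868
  Σ(formed) = 5960 kJ
ΔH = Σ(broken) − Σ(formed) = 4723 − 5960 = −1237 kJ

ΔH ≈ −1237 kJ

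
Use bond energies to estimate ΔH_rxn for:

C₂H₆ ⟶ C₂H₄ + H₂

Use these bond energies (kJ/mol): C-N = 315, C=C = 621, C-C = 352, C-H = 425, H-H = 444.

Bonds broken (reactants):
  C-C: 1 × 352 = 352
  C-H: 6 × 425 = 2550
  Σ(broken) = 2902 kJ
Bonds formed (products):
  C-H: 4 × 425 = 1700
  C=C: 1 × 621 = 621
  H-H: 1 × 444 = 444
  Σ(formed) = 2765 kJ
ΔH = Σ(broken) − Σ(formed) = 2902 − 2765 = +137 kJ

ΔH ≈ +137 kJ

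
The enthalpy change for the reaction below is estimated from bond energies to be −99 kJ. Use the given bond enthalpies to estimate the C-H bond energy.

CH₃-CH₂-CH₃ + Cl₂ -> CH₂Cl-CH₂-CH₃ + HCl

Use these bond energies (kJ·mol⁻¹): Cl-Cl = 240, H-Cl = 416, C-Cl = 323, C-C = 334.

D(C-H) ≈ 400 kJ/mol

Let D be the C-H bond energy.
Σ(broken) = 2×334 + 8×D + 1×240 = 908 + 8D
Σ(formed) = 2×334 + 1×323 + 7×D + 1×416 = 1407 + 7D
ΔH = Σ(broken) − Σ(formed) = (908 + 8D) − (1407 + 7D) = −499 + D
Setting this equal to −99 kJ gives D = 400 kJ/mol.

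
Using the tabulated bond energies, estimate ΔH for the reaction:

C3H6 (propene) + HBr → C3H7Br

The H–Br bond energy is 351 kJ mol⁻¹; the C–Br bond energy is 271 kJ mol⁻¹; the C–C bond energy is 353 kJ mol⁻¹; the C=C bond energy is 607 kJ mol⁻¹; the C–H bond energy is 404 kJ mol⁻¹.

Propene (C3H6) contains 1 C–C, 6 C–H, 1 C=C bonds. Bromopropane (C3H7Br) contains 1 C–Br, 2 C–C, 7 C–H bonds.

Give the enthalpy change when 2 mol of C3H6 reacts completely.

Bonds broken (reactants):
  C–C: 1 × 353 = 353
  C–H: 6 × 404 = 2424
  C=C: 1 × 607 = 607
  H–Br: 1 × 351 = 351
  Σ(broken) = 3735 kJ
Bonds formed (products):
  C–Br: 1 × 271 = 271
  C–C: 2 × 353 = 706
  C–H: 7 × 404 = 2828
  Σ(formed) = 3805 kJ
ΔH = Σ(broken) − Σ(formed) = 3735 − 3805 = −70 kJ
For 2× the reaction as written: 2 × (−70) = −140 kJ

ΔH = −140 kJ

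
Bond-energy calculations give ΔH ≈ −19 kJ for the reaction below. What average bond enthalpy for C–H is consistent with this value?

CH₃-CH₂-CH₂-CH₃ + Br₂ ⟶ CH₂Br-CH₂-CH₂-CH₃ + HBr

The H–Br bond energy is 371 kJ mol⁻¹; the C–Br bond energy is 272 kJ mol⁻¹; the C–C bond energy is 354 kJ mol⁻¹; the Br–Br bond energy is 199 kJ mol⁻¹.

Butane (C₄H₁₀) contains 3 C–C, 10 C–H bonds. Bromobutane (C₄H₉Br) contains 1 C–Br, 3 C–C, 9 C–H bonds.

Let D be the C–H bond energy.
Σ(broken) = 1×199 + 3×354 + 10×D = 1261 + 10D
Σ(formed) = 1×272 + 3×354 + 9×D + 1×371 = 1705 + 9D
ΔH = Σ(broken) − Σ(formed) = (1261 + 10D) − (1705 + 9D) = −444 + D
Setting this equal to −19 kJ gives D = 425 kJ/mol.

D(C–H) ≈ 425 kJ/mol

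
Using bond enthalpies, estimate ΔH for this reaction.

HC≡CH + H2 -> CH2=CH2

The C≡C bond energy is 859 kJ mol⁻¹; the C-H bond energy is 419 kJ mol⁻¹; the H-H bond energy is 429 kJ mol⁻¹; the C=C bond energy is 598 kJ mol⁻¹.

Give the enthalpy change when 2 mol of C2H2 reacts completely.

Bonds broken (reactants):
  C≡C: 1 × 859 = 859
  C-H: 2 × 419 = 838
  H-H: 1 × 429 = 429
  Σ(broken) = 2126 kJ
Bonds formed (products):
  C-H: 4 × 419 = 1676
  C=C: 1 × 598 = 598
  Σ(formed) = 2274 kJ
ΔH = Σ(broken) − Σ(formed) = 2126 − 2274 = −148 kJ
For 2× the reaction as written: 2 × (−148) = −296 kJ

ΔH = −296 kJ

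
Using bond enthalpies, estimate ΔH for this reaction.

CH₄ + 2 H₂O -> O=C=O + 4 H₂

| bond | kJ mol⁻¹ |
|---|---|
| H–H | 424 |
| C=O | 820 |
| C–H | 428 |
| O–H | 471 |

Bonds broken (reactants):
  C–H: 4 × 428 = 1712
  O–H: 4 × 471 = 1884
  Σ(broken) = 3596 kJ
Bonds formed (products):
  C=O: 2 × 820 = 1640
  H–H: 4 × 424 = 1696
  Σ(formed) = 3336 kJ
ΔH = Σ(broken) − Σ(formed) = 3596 − 3336 = +260 kJ

ΔH ≈ +260 kJ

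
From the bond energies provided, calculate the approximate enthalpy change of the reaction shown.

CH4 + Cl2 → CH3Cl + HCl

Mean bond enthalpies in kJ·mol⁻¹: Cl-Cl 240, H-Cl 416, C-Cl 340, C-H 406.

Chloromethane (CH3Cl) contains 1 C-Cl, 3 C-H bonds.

ΔH ≈ −110 kJ

Bonds broken (reactants):
  C-H: 4 × 406 = 1624
  Cl-Cl: 1 × 240 = 240
  Σ(broken) = 1864 kJ
Bonds formed (products):
  C-Cl: 1 × 340 = 340
  C-H: 3 × 406 = 1218
  H-Cl: 1 × 416 = 416
  Σ(formed) = 1974 kJ
ΔH = Σ(broken) − Σ(formed) = 1864 − 1974 = −110 kJ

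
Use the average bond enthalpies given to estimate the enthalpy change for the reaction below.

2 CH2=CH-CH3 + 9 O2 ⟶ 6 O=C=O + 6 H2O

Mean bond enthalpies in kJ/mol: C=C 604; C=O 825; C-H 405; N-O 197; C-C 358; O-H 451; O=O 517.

ΔH ≈ −3875 kJ

Bonds broken (reactants):
  C-C: 2 × 358 = 716
  C-H: 12 × 405 = 4860
  C=C: 2 × 604 = 1208
  O=O: 9 × 517 = 4653
  Σ(broken) = 11437 kJ
Bonds formed (products):
  C=O: 12 × 825 = 9900
  O-H: 12 × 451 = 5412
  Σ(formed) = 15312 kJ
ΔH = Σ(broken) − Σ(formed) = 11437 − 15312 = −3875 kJ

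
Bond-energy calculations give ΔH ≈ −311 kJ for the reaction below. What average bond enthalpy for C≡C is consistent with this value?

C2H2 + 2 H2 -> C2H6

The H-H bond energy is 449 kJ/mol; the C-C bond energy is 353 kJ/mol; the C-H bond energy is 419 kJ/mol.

D(C≡C) ≈ 820 kJ/mol

Let D be the C≡C bond energy.
Σ(broken) = 1×D + 2×419 + 2×449 = 1736 + D
Σ(formed) = 1×353 + 6×419 = 2867
ΔH = Σ(broken) − Σ(formed) = (1736 + D) − (2867) = −1131 + D
Setting this equal to −311 kJ gives D = 820 kJ/mol.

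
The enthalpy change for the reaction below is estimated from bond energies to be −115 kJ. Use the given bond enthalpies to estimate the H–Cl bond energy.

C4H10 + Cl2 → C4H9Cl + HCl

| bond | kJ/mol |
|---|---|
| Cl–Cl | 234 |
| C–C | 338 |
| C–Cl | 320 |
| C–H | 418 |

D(H–Cl) ≈ 447 kJ/mol

Let D be the H–Cl bond energy.
Σ(broken) = 3×338 + 10×418 + 1×234 = 5428
Σ(formed) = 3×338 + 1×320 + 9×418 + 1×D = 5096 + D
ΔH = Σ(broken) − Σ(formed) = (5428) − (5096 + D) = +332 − D
Setting this equal to −115 kJ gives D = 447 kJ/mol.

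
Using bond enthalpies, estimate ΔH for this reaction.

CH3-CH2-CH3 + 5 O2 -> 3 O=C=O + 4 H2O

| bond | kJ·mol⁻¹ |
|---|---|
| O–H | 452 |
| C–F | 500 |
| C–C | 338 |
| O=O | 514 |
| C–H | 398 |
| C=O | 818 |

Bonds broken (reactants):
  C–C: 2 × 338 = 676
  C–H: 8 × 398 = 3184
  O=O: 5 × 514 = 2570
  Σ(broken) = 6430 kJ
Bonds formed (products):
  C=O: 6 × 818 = 4908
  O–H: 8 × 452 = 3616
  Σ(formed) = 8524 kJ
ΔH = Σ(broken) − Σ(formed) = 6430 − 8524 = −2094 kJ

ΔH ≈ −2094 kJ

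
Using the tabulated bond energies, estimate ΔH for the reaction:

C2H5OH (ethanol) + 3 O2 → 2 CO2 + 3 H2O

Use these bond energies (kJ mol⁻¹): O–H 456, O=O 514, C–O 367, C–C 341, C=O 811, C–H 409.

Bonds broken (reactants):
  C–C: 1 × 341 = 341
  C–H: 5 × 409 = 2045
  C–O: 1 × 367 = 367
  O–H: 1 × 456 = 456
  O=O: 3 × 514 = 1542
  Σ(broken) = 4751 kJ
Bonds formed (products):
  C=O: 4 × 811 = 3244
  O–H: 6 × 456 = 2736
  Σ(formed) = 5980 kJ
ΔH = Σ(broken) − Σ(formed) = 4751 − 5980 = −1229 kJ

ΔH ≈ −1229 kJ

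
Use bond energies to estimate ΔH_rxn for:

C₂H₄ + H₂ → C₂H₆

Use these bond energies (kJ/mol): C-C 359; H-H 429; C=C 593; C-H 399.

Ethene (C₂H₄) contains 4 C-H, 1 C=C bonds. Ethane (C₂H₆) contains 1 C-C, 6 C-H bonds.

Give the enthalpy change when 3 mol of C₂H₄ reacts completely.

Bonds broken (reactants):
  C-H: 4 × 399 = 1596
  C=C: 1 × 593 = 593
  H-H: 1 × 429 = 429
  Σ(broken) = 2618 kJ
Bonds formed (products):
  C-C: 1 × 359 = 359
  C-H: 6 × 399 = 2394
  Σ(formed) = 2753 kJ
ΔH = Σ(broken) − Σ(formed) = 2618 − 2753 = −135 kJ
For 3× the reaction as written: 3 × (−135) = −405 kJ

ΔH = −405 kJ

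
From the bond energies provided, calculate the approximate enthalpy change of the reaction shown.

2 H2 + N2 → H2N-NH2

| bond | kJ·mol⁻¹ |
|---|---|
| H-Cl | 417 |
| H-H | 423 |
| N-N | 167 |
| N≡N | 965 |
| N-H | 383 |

Bonds broken (reactants):
  H-H: 2 × 423 = 846
  N≡N: 1 × 965 = 965
  Σ(broken) = 1811 kJ
Bonds formed (products):
  N-H: 4 × 383 = 1532
  N-N: 1 × 167 = 167
  Σ(formed) = 1699 kJ
ΔH = Σ(broken) − Σ(formed) = 1811 − 1699 = +112 kJ

ΔH ≈ +112 kJ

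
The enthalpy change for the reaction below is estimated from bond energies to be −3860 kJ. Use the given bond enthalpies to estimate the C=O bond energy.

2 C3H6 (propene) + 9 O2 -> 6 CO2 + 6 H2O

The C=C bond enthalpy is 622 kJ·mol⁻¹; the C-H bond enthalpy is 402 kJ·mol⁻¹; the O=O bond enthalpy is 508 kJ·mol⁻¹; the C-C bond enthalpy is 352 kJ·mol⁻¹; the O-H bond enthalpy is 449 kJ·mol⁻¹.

D(C=O) ≈ 818 kJ/mol

Let D be the C=O bond energy.
Σ(broken) = 2×352 + 12×402 + 2×622 + 9×508 = 11344
Σ(formed) = 12×D + 12×449 = 5388 + 12D
ΔH = Σ(broken) − Σ(formed) = (11344) − (5388 + 12D) = +5956 − 12D
Setting this equal to −3860 kJ gives 12D = 9816, so D = 818 kJ/mol.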